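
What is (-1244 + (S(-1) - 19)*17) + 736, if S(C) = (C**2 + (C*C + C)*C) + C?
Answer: -831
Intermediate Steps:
S(C) = C + C**2 + C*(C + C**2) (S(C) = (C**2 + (C**2 + C)*C) + C = (C**2 + (C + C**2)*C) + C = (C**2 + C*(C + C**2)) + C = C + C**2 + C*(C + C**2))
(-1244 + (S(-1) - 19)*17) + 736 = (-1244 + (-(1 + (-1)**2 + 2*(-1)) - 19)*17) + 736 = (-1244 + (-(1 + 1 - 2) - 19)*17) + 736 = (-1244 + (-1*0 - 19)*17) + 736 = (-1244 + (0 - 19)*17) + 736 = (-1244 - 19*17) + 736 = (-1244 - 323) + 736 = -1567 + 736 = -831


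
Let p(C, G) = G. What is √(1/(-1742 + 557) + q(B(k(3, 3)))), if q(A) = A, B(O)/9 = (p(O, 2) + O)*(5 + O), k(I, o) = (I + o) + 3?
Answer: √1946254665/1185 ≈ 37.229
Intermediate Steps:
k(I, o) = 3 + I + o
B(O) = 9*(2 + O)*(5 + O) (B(O) = 9*((2 + O)*(5 + O)) = 9*(2 + O)*(5 + O))
√(1/(-1742 + 557) + q(B(k(3, 3)))) = √(1/(-1742 + 557) + (90 + 9*(3 + 3 + 3)² + 63*(3 + 3 + 3))) = √(1/(-1185) + (90 + 9*9² + 63*9)) = √(-1/1185 + (90 + 9*81 + 567)) = √(-1/1185 + (90 + 729 + 567)) = √(-1/1185 + 1386) = √(1642409/1185) = √1946254665/1185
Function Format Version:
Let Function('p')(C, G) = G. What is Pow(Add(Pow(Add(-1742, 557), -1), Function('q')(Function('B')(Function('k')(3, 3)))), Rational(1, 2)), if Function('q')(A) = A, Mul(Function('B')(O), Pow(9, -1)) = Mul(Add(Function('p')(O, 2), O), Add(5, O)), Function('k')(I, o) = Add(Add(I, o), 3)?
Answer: Mul(Rational(1, 1185), Pow(1946254665, Rational(1, 2))) ≈ 37.229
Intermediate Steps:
Function('k')(I, o) = Add(3, I, o)
Function('B')(O) = Mul(9, Add(2, O), Add(5, O)) (Function('B')(O) = Mul(9, Mul(Add(2, O), Add(5, O))) = Mul(9, Add(2, O), Add(5, O)))
Pow(Add(Pow(Add(-1742, 557), -1), Function('q')(Function('B')(Function('k')(3, 3)))), Rational(1, 2)) = Pow(Add(Pow(Add(-1742, 557), -1), Add(90, Mul(9, Pow(Add(3, 3, 3), 2)), Mul(63, Add(3, 3, 3)))), Rational(1, 2)) = Pow(Add(Pow(-1185, -1), Add(90, Mul(9, Pow(9, 2)), Mul(63, 9))), Rational(1, 2)) = Pow(Add(Rational(-1, 1185), Add(90, Mul(9, 81), 567)), Rational(1, 2)) = Pow(Add(Rational(-1, 1185), Add(90, 729, 567)), Rational(1, 2)) = Pow(Add(Rational(-1, 1185), 1386), Rational(1, 2)) = Pow(Rational(1642409, 1185), Rational(1, 2)) = Mul(Rational(1, 1185), Pow(1946254665, Rational(1, 2)))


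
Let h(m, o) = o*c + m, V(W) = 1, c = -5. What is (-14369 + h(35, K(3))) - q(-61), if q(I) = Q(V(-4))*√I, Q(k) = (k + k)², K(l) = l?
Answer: -14349 - 4*I*√61 ≈ -14349.0 - 31.241*I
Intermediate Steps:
Q(k) = 4*k² (Q(k) = (2*k)² = 4*k²)
h(m, o) = m - 5*o (h(m, o) = o*(-5) + m = -5*o + m = m - 5*o)
q(I) = 4*√I (q(I) = (4*1²)*√I = (4*1)*√I = 4*√I)
(-14369 + h(35, K(3))) - q(-61) = (-14369 + (35 - 5*3)) - 4*√(-61) = (-14369 + (35 - 15)) - 4*I*√61 = (-14369 + 20) - 4*I*√61 = -14349 - 4*I*√61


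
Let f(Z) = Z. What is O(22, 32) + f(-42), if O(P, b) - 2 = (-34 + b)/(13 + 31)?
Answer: -881/22 ≈ -40.045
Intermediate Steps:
O(P, b) = 27/22 + b/44 (O(P, b) = 2 + (-34 + b)/(13 + 31) = 2 + (-34 + b)/44 = 2 + (-34 + b)*(1/44) = 2 + (-17/22 + b/44) = 27/22 + b/44)
O(22, 32) + f(-42) = (27/22 + (1/44)*32) - 42 = (27/22 + 8/11) - 42 = 43/22 - 42 = -881/22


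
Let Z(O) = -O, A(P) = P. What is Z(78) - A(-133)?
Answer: 55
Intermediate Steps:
Z(78) - A(-133) = -1*78 - 1*(-133) = -78 + 133 = 55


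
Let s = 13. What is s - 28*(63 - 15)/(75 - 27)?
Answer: -15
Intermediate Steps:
s - 28*(63 - 15)/(75 - 27) = 13 - 28*(63 - 15)/(75 - 27) = 13 - 1344/48 = 13 - 28*1 = 13 - 28 = -15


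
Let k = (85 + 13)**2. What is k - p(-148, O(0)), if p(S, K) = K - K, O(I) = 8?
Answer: 9604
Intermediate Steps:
p(S, K) = 0
k = 9604 (k = 98**2 = 9604)
k - p(-148, O(0)) = 9604 - 1*0 = 9604 + 0 = 9604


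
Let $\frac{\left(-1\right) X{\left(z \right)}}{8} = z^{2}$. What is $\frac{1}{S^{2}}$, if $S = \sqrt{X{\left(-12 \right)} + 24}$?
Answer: $- \frac{1}{1128} \approx -0.00088653$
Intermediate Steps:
$X{\left(z \right)} = - 8 z^{2}$
$S = 2 i \sqrt{282}$ ($S = \sqrt{- 8 \left(-12\right)^{2} + 24} = \sqrt{\left(-8\right) 144 + 24} = \sqrt{-1152 + 24} = \sqrt{-1128} = 2 i \sqrt{282} \approx 33.586 i$)
$\frac{1}{S^{2}} = \frac{1}{\left(2 i \sqrt{282}\right)^{2}} = \frac{1}{-1128} = - \frac{1}{1128}$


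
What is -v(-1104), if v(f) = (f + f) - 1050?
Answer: 3258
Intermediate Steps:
v(f) = -1050 + 2*f (v(f) = 2*f - 1050 = -1050 + 2*f)
-v(-1104) = -(-1050 + 2*(-1104)) = -(-1050 - 2208) = -1*(-3258) = 3258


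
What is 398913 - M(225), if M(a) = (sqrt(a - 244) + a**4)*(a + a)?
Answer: -1153300382337 - 450*I*sqrt(19) ≈ -1.1533e+12 - 1961.5*I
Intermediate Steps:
M(a) = 2*a*(a**4 + sqrt(-244 + a)) (M(a) = (sqrt(-244 + a) + a**4)*(2*a) = (a**4 + sqrt(-244 + a))*(2*a) = 2*a*(a**4 + sqrt(-244 + a)))
398913 - M(225) = 398913 - 2*225*(225**4 + sqrt(-244 + 225)) = 398913 - 2*225*(2562890625 + sqrt(-19)) = 398913 - 2*225*(2562890625 + I*sqrt(19)) = 398913 - (1153300781250 + 450*I*sqrt(19)) = 398913 + (-1153300781250 - 450*I*sqrt(19)) = -1153300382337 - 450*I*sqrt(19)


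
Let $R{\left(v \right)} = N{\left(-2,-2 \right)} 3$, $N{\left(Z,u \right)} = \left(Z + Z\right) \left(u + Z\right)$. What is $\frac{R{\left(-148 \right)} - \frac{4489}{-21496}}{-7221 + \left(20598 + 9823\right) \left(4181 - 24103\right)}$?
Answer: $- \frac{1036297}{13027745016968} \approx -7.9545 \cdot 10^{-8}$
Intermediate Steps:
$N{\left(Z,u \right)} = 2 Z \left(Z + u\right)$
$R{\left(v \right)} = 48$ ($R{\left(v \right)} = 2 \left(-2\right) \left(-2 - 2\right) 3 = 2 \left(-2\right) \left(-4\right) 3 = 16 \cdot 3 = 48$)
$\frac{R{\left(-148 \right)} - \frac{4489}{-21496}}{-7221 + \left(20598 + 9823\right) \left(4181 - 24103\right)} = \frac{48 - \frac{4489}{-21496}}{-7221 + \left(20598 + 9823\right) \left(4181 - 24103\right)} = \frac{48 - - \frac{4489}{21496}}{-7221 + 30421 \left(-19922\right)} = \frac{48 + \frac{4489}{21496}}{-7221 - 606047162} = \frac{1036297}{21496 \left(-606054383\right)} = \frac{1036297}{21496} \left(- \frac{1}{606054383}\right) = - \frac{1036297}{13027745016968}$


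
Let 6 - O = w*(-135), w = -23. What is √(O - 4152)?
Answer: I*√7251 ≈ 85.153*I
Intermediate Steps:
O = -3099 (O = 6 - (-23)*(-135) = 6 - 1*3105 = 6 - 3105 = -3099)
√(O - 4152) = √(-3099 - 4152) = √(-7251) = I*√7251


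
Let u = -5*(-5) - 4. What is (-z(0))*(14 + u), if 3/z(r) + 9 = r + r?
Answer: 35/3 ≈ 11.667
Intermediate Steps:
z(r) = 3/(-9 + 2*r) (z(r) = 3/(-9 + (r + r)) = 3/(-9 + 2*r))
u = 21 (u = 25 - 4 = 21)
(-z(0))*(14 + u) = (-3/(-9 + 2*0))*(14 + 21) = -3/(-9 + 0)*35 = -3/(-9)*35 = -3*(-1)/9*35 = -1*(-⅓)*35 = (⅓)*35 = 35/3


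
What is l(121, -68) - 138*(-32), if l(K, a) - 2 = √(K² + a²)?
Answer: 4418 + √19265 ≈ 4556.8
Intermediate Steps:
l(K, a) = 2 + √(K² + a²)
l(121, -68) - 138*(-32) = (2 + √(121² + (-68)²)) - 138*(-32) = (2 + √(14641 + 4624)) + 4416 = (2 + √19265) + 4416 = 4418 + √19265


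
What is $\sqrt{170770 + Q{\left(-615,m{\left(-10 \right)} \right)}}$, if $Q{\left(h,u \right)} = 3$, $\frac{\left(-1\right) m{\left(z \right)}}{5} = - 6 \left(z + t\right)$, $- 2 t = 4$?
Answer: $\sqrt{170773} \approx 413.25$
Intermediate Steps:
$t = -2$ ($t = \left(- \frac{1}{2}\right) 4 = -2$)
$m{\left(z \right)} = -60 + 30 z$ ($m{\left(z \right)} = - 5 \left(- 6 \left(z - 2\right)\right) = - 5 \left(- 6 \left(-2 + z\right)\right) = - 5 \left(12 - 6 z\right) = -60 + 30 z$)
$\sqrt{170770 + Q{\left(-615,m{\left(-10 \right)} \right)}} = \sqrt{170770 + 3} = \sqrt{170773}$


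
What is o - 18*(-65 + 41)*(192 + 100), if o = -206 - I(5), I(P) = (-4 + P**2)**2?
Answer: 125497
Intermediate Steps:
o = -647 (o = -206 - (-4 + 5**2)**2 = -206 - (-4 + 25)**2 = -206 - 1*21**2 = -206 - 1*441 = -206 - 441 = -647)
o - 18*(-65 + 41)*(192 + 100) = -647 - 18*(-65 + 41)*(192 + 100) = -647 - (-432)*292 = -647 - 18*(-7008) = -647 + 126144 = 125497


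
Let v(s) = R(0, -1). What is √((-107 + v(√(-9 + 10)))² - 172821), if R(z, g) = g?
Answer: I*√161157 ≈ 401.44*I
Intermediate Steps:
v(s) = -1
√((-107 + v(√(-9 + 10)))² - 172821) = √((-107 - 1)² - 172821) = √((-108)² - 172821) = √(11664 - 172821) = √(-161157) = I*√161157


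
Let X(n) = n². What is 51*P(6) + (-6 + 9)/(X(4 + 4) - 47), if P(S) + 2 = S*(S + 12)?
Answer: 91905/17 ≈ 5406.2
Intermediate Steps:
P(S) = -2 + S*(12 + S) (P(S) = -2 + S*(S + 12) = -2 + S*(12 + S))
51*P(6) + (-6 + 9)/(X(4 + 4) - 47) = 51*(-2 + 6² + 12*6) + (-6 + 9)/((4 + 4)² - 47) = 51*(-2 + 36 + 72) + 3/(8² - 47) = 51*106 + 3/(64 - 47) = 5406 + 3/17 = 91905/17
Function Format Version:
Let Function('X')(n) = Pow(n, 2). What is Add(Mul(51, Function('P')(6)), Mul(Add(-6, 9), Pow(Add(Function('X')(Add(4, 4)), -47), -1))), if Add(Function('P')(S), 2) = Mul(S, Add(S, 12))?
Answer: Rational(91905, 17) ≈ 5406.2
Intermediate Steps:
Function('P')(S) = Add(-2, Mul(S, Add(12, S))) (Function('P')(S) = Add(-2, Mul(S, Add(S, 12))) = Add(-2, Mul(S, Add(12, S))))
Add(Mul(51, Function('P')(6)), Mul(Add(-6, 9), Pow(Add(Function('X')(Add(4, 4)), -47), -1))) = Add(Mul(51, Add(-2, Pow(6, 2), Mul(12, 6))), Mul(Add(-6, 9), Pow(Add(Pow(Add(4, 4), 2), -47), -1))) = Add(Mul(51, Add(-2, 36, 72)), Mul(3, Pow(Add(Pow(8, 2), -47), -1))) = Add(Mul(51, 106), Mul(3, Pow(Add(64, -47), -1))) = Add(5406, Mul(3, Pow(17, -1))) = Add(5406, Mul(3, Rational(1, 17))) = Add(5406, Rational(3, 17)) = Rational(91905, 17)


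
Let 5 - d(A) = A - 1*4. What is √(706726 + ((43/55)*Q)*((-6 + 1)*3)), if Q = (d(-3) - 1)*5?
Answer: √706081 ≈ 840.29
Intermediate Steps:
d(A) = 9 - A (d(A) = 5 - (A - 1*4) = 5 - (A - 4) = 5 - (-4 + A) = 5 + (4 - A) = 9 - A)
Q = 55 (Q = ((9 - 1*(-3)) - 1)*5 = ((9 + 3) - 1)*5 = (12 - 1)*5 = 11*5 = 55)
√(706726 + ((43/55)*Q)*((-6 + 1)*3)) = √(706726 + ((43/55)*55)*((-6 + 1)*3)) = √(706726 + ((43*(1/55))*55)*(-5*3)) = √(706726 + ((43/55)*55)*(-15)) = √(706726 + 43*(-15)) = √(706726 - 645) = √706081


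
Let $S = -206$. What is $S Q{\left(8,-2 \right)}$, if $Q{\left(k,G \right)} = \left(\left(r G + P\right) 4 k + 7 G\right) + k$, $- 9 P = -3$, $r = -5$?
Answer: $- \frac{200644}{3} \approx -66881.0$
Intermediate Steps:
$P = \frac{1}{3}$ ($P = \left(- \frac{1}{9}\right) \left(-3\right) = \frac{1}{3} \approx 0.33333$)
$Q{\left(k,G \right)} = k + 7 G + k \left(\frac{4}{3} - 20 G\right)$ ($Q{\left(k,G \right)} = \left(\left(- 5 G + \frac{1}{3}\right) 4 k + 7 G\right) + k = \left(\left(\frac{1}{3} - 5 G\right) 4 k + 7 G\right) + k = \left(\left(\frac{4}{3} - 20 G\right) k + 7 G\right) + k = \left(k \left(\frac{4}{3} - 20 G\right) + 7 G\right) + k = \left(7 G + k \left(\frac{4}{3} - 20 G\right)\right) + k = k + 7 G + k \left(\frac{4}{3} - 20 G\right)$)
$S Q{\left(8,-2 \right)} = - 206 \left(7 \left(-2\right) + \frac{7}{3} \cdot 8 - \left(-40\right) 8\right) = - 206 \left(-14 + \frac{56}{3} + 320\right) = \left(-206\right) \frac{974}{3} = - \frac{200644}{3}$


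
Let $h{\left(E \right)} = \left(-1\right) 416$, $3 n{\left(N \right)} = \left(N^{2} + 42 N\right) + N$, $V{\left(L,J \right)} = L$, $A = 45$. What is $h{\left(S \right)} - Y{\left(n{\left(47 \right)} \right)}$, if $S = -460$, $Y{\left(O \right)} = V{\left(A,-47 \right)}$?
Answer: $-461$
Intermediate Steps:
$n{\left(N \right)} = \frac{N^{2}}{3} + \frac{43 N}{3}$ ($n{\left(N \right)} = \frac{\left(N^{2} + 42 N\right) + N}{3} = \frac{N^{2} + 43 N}{3} = \frac{N^{2}}{3} + \frac{43 N}{3}$)
$Y{\left(O \right)} = 45$
$h{\left(E \right)} = -416$
$h{\left(S \right)} - Y{\left(n{\left(47 \right)} \right)} = -416 - 45 = -461$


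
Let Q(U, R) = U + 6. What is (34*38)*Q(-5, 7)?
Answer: 1292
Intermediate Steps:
Q(U, R) = 6 + U
(34*38)*Q(-5, 7) = (34*38)*(6 - 5) = 1292*1 = 1292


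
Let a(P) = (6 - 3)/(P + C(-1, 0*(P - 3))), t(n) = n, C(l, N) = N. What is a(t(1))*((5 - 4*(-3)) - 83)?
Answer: -198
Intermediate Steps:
a(P) = 3/P (a(P) = (6 - 3)/(P + 0*(P - 3)) = 3/(P + 0*(-3 + P)) = 3/(P + 0) = 3/P)
a(t(1))*((5 - 4*(-3)) - 83) = (3/1)*((5 - 4*(-3)) - 83) = (3*1)*((5 + 12) - 83) = 3*(17 - 83) = 3*(-66) = -198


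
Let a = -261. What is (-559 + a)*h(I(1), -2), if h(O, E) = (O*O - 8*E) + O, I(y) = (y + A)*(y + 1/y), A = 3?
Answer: -72160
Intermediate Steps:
I(y) = (3 + y)*(y + 1/y) (I(y) = (y + 3)*(y + 1/y) = (3 + y)*(y + 1/y))
h(O, E) = O + O**2 - 8*E (h(O, E) = (O**2 - 8*E) + O = O + O**2 - 8*E)
(-559 + a)*h(I(1), -2) = (-559 - 261)*((1 + 1**2 + 3*1 + 3/1) + (1 + 1**2 + 3*1 + 3/1)**2 - 8*(-2)) = -820*((1 + 1 + 3 + 3*1) + (1 + 1 + 3 + 3*1)**2 + 16) = -820*((1 + 1 + 3 + 3) + (1 + 1 + 3 + 3)**2 + 16) = -820*(8 + 8**2 + 16) = -820*(8 + 64 + 16) = -820*88 = -72160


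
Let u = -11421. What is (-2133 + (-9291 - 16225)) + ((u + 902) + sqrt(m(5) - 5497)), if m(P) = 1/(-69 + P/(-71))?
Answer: -38168 + 13*I*sqrt(195560486)/2452 ≈ -38168.0 + 74.142*I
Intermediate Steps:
m(P) = 1/(-69 - P/71) (m(P) = 1/(-69 + P*(-1/71)) = 1/(-69 - P/71))
(-2133 + (-9291 - 16225)) + ((u + 902) + sqrt(m(5) - 5497)) = (-2133 + (-9291 - 16225)) + ((-11421 + 902) + sqrt(-71/(4899 + 5) - 5497)) = (-2133 - 25516) + (-10519 + sqrt(-71/4904 - 5497)) = -27649 + (-10519 + sqrt(-71*1/4904 - 5497)) = -27649 + (-10519 + sqrt(-71/4904 - 5497)) = -27649 + (-10519 + sqrt(-26957359/4904)) = -27649 + (-10519 + 13*I*sqrt(195560486)/2452) = -38168 + 13*I*sqrt(195560486)/2452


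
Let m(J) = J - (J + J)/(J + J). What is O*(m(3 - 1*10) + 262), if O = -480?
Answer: -121920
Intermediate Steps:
m(J) = -1 + J (m(J) = J - 2*J/(2*J) = J - 2*J*1/(2*J) = J - 1*1 = J - 1 = -1 + J)
O*(m(3 - 1*10) + 262) = -480*((-1 + (3 - 1*10)) + 262) = -480*((-1 + (3 - 10)) + 262) = -480*((-1 - 7) + 262) = -480*(-8 + 262) = -480*254 = -121920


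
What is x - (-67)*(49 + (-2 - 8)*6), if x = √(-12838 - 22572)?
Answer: -737 + I*√35410 ≈ -737.0 + 188.18*I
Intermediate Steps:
x = I*√35410 (x = √(-35410) = I*√35410 ≈ 188.18*I)
x - (-67)*(49 + (-2 - 8)*6) = I*√35410 - (-67)*(49 + (-2 - 8)*6) = I*√35410 - (-67)*(49 - 10*6) = I*√35410 - (-67)*(49 - 60) = I*√35410 - (-67)*(-11) = I*√35410 - 1*737 = I*√35410 - 737 = -737 + I*√35410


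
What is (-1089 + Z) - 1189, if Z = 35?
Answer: -2243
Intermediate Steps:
(-1089 + Z) - 1189 = (-1089 + 35) - 1189 = -1054 - 1189 = -2243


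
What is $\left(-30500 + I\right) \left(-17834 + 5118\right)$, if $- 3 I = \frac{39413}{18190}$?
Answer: $\frac{622494730462}{1605} \approx 3.8785 \cdot 10^{8}$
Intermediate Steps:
$I = - \frac{39413}{54570}$ ($I = - \frac{39413 \cdot \frac{1}{18190}}{3} = \left(- \frac{1}{3}\right) \frac{39413}{18190} = - \frac{39413}{54570} \approx -0.72225$)
$\left(-30500 + I\right) \left(-17834 + 5118\right) = \left(-30500 - \frac{39413}{54570}\right) \left(-17834 + 5118\right) = \left(- \frac{1664424413}{54570}\right) \left(-12716\right) = \frac{622494730462}{1605}$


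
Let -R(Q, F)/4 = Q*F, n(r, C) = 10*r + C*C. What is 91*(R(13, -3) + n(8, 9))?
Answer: 28847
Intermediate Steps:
n(r, C) = C² + 10*r (n(r, C) = 10*r + C² = C² + 10*r)
R(Q, F) = -4*F*Q (R(Q, F) = -4*Q*F = -4*F*Q)
91*(R(13, -3) + n(8, 9)) = 91*(-4*(-3)*13 + (9² + 10*8)) = 91*(156 + (81 + 80)) = 91*(156 + 161) = 91*317 = 28847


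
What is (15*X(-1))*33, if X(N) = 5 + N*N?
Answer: 2970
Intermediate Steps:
X(N) = 5 + N**2
(15*X(-1))*33 = (15*(5 + (-1)**2))*33 = (15*(5 + 1))*33 = (15*6)*33 = 90*33 = 2970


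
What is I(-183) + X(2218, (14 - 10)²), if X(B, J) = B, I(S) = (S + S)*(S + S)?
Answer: 136174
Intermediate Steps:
I(S) = 4*S² (I(S) = (2*S)*(2*S) = 4*S²)
I(-183) + X(2218, (14 - 10)²) = 4*(-183)² + 2218 = 4*33489 + 2218 = 133956 + 2218 = 136174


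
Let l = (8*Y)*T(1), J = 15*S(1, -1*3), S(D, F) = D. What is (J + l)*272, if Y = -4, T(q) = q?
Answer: -4624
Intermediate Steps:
J = 15 (J = 15*1 = 15)
l = -32 (l = (8*(-4))*1 = -32*1 = -32)
(J + l)*272 = (15 - 32)*272 = -17*272 = -4624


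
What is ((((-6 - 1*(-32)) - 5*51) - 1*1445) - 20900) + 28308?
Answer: 5734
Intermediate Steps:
((((-6 - 1*(-32)) - 5*51) - 1*1445) - 20900) + 28308 = ((((-6 + 32) - 255) - 1445) - 20900) + 28308 = (((26 - 255) - 1445) - 20900) + 28308 = ((-229 - 1445) - 20900) + 28308 = (-1674 - 20900) + 28308 = -22574 + 28308 = 5734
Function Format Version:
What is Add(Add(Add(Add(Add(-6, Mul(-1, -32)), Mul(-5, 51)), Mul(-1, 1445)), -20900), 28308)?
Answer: 5734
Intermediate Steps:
Add(Add(Add(Add(Add(-6, Mul(-1, -32)), Mul(-5, 51)), Mul(-1, 1445)), -20900), 28308) = Add(Add(Add(Add(Add(-6, 32), -255), -1445), -20900), 28308) = Add(Add(Add(Add(26, -255), -1445), -20900), 28308) = Add(Add(Add(-229, -1445), -20900), 28308) = Add(Add(-1674, -20900), 28308) = Add(-22574, 28308) = 5734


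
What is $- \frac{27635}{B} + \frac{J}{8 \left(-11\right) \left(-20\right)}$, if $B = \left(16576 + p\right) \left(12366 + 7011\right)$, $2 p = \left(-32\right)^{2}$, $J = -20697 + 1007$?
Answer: $- \frac{3704367479}{331114176} \approx -11.188$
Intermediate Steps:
$J = -19690$
$p = 512$ ($p = \frac{\left(-32\right)^{2}}{2} = \frac{1}{2} \cdot 1024 = 512$)
$B = 331114176$ ($B = \left(16576 + 512\right) \left(12366 + 7011\right) = 17088 \cdot 19377 = 331114176$)
$- \frac{27635}{B} + \frac{J}{8 \left(-11\right) \left(-20\right)} = - \frac{27635}{331114176} - \frac{19690}{8 \left(-11\right) \left(-20\right)} = \left(-27635\right) \frac{1}{331114176} - \frac{19690}{\left(-88\right) \left(-20\right)} = - \frac{27635}{331114176} - \frac{19690}{1760} = - \frac{27635}{331114176} - \frac{179}{16} = - \frac{3704367479}{331114176}$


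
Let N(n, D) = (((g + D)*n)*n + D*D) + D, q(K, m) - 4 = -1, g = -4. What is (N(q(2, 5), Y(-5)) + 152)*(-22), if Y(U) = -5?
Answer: -2002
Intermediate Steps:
q(K, m) = 3 (q(K, m) = 4 - 1 = 3)
N(n, D) = D + D² + n²*(-4 + D) (N(n, D) = (((-4 + D)*n)*n + D*D) + D = ((n*(-4 + D))*n + D²) + D = (n²*(-4 + D) + D²) + D = (D² + n²*(-4 + D)) + D = D + D² + n²*(-4 + D))
(N(q(2, 5), Y(-5)) + 152)*(-22) = ((-5 + (-5)² - 4*3² - 5*3²) + 152)*(-22) = ((-5 + 25 - 4*9 - 5*9) + 152)*(-22) = ((-5 + 25 - 36 - 45) + 152)*(-22) = (-61 + 152)*(-22) = 91*(-22) = -2002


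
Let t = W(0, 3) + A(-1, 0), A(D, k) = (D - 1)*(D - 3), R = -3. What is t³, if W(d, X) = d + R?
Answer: 125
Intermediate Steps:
W(d, X) = -3 + d (W(d, X) = d - 3 = -3 + d)
A(D, k) = (-1 + D)*(-3 + D)
t = 5 (t = (-3 + 0) + (3 + (-1)² - 4*(-1)) = -3 + (3 + 1 + 4) = -3 + 8 = 5)
t³ = 5³ = 125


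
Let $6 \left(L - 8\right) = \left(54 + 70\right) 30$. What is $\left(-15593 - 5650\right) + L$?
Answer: $-20615$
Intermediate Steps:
$L = 628$ ($L = 8 + \frac{\left(54 + 70\right) 30}{6} = 8 + \frac{124 \cdot 30}{6} = 8 + \frac{1}{6} \cdot 3720 = 8 + 620 = 628$)
$\left(-15593 - 5650\right) + L = \left(-15593 - 5650\right) + 628 = -21243 + 628 = -20615$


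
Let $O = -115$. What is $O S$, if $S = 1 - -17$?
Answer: $-2070$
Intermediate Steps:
$S = 18$ ($S = 1 + 17 = 18$)
$O S = \left(-115\right) 18 = -2070$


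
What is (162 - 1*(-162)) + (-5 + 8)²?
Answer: 333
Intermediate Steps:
(162 - 1*(-162)) + (-5 + 8)² = (162 + 162) + 3² = 324 + 9 = 333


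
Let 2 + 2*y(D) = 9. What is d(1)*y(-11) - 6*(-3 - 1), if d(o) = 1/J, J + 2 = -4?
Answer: 281/12 ≈ 23.417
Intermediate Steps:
J = -6 (J = -2 - 4 = -6)
y(D) = 7/2 (y(D) = -1 + (½)*9 = -1 + 9/2 = 7/2)
d(o) = -⅙ (d(o) = 1/(-6) = -⅙)
d(1)*y(-11) - 6*(-3 - 1) = -⅙*7/2 - 6*(-3 - 1) = -7/12 - 6*(-4) = -7/12 + 24 = 281/12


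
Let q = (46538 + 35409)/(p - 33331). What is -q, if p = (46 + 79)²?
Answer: 361/78 ≈ 4.6282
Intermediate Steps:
p = 15625 (p = 125² = 15625)
q = -361/78 (q = (46538 + 35409)/(15625 - 33331) = 81947/(-17706) = 81947*(-1/17706) = -361/78 ≈ -4.6282)
-q = -1*(-361/78) = 361/78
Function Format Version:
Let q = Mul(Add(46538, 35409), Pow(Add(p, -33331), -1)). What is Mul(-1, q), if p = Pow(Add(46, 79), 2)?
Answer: Rational(361, 78) ≈ 4.6282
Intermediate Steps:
p = 15625 (p = Pow(125, 2) = 15625)
q = Rational(-361, 78) (q = Mul(Add(46538, 35409), Pow(Add(15625, -33331), -1)) = Mul(81947, Pow(-17706, -1)) = Mul(81947, Rational(-1, 17706)) = Rational(-361, 78) ≈ -4.6282)
Mul(-1, q) = Mul(-1, Rational(-361, 78)) = Rational(361, 78)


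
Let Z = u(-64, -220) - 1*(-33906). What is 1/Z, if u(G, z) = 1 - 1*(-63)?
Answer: 1/33970 ≈ 2.9438e-5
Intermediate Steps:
u(G, z) = 64 (u(G, z) = 1 + 63 = 64)
Z = 33970 (Z = 64 - 1*(-33906) = 64 + 33906 = 33970)
1/Z = 1/33970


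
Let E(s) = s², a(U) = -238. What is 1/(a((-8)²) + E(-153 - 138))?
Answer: 1/84443 ≈ 1.1842e-5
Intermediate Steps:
1/(a((-8)²) + E(-153 - 138)) = 1/(-238 + (-153 - 138)²) = 1/(-238 + (-291)²) = 1/(-238 + 84681) = 1/84443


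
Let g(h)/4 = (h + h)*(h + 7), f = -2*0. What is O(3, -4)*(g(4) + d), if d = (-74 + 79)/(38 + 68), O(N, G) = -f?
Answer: 0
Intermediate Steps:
f = 0
O(N, G) = 0 (O(N, G) = -1*0 = 0)
d = 5/106 ≈ 0.047170
g(h) = 8*h*(7 + h) (g(h) = 4*((h + h)*(h + 7)) = 4*((2*h)*(7 + h)) = 4*(2*h*(7 + h)) = 8*h*(7 + h))
O(3, -4)*(g(4) + d) = 0*(8*4*(7 + 4) + 5/106) = 0*(8*4*11 + 5/106) = 0*(352 + 5/106) = 0*(37317/106) = 0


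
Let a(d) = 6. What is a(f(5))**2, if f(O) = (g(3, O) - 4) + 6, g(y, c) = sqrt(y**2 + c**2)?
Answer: 36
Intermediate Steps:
g(y, c) = sqrt(c**2 + y**2)
f(O) = 2 + sqrt(9 + O**2) (f(O) = (sqrt(O**2 + 3**2) - 4) + 6 = (sqrt(O**2 + 9) - 4) + 6 = (sqrt(9 + O**2) - 4) + 6 = (-4 + sqrt(9 + O**2)) + 6 = 2 + sqrt(9 + O**2))
a(f(5))**2 = 6**2 = 36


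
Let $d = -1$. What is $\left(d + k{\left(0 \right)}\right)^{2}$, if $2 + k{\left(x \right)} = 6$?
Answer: $9$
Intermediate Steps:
$k{\left(x \right)} = 4$ ($k{\left(x \right)} = -2 + 6 = 4$)
$\left(d + k{\left(0 \right)}\right)^{2} = \left(-1 + 4\right)^{2} = 3^{2} = 9$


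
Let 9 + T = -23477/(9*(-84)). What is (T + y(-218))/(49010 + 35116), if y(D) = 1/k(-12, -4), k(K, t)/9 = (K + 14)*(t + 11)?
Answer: 16679/63599256 ≈ 0.00026225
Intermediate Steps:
k(K, t) = 9*(11 + t)*(14 + K) (k(K, t) = 9*((K + 14)*(t + 11)) = 9*((14 + K)*(11 + t)) = 9*((11 + t)*(14 + K)) = 9*(11 + t)*(14 + K))
y(D) = 1/126 (y(D) = 1/(1386 + 99*(-12) + 126*(-4) + 9*(-12)*(-4)) = 1/(1386 - 1188 - 504 + 432) = 1/126)
T = 16673/756 (T = -9 - 23477/(9*(-84)) = -9 - 23477/(-756) = -9 - 23477*(-1/756) = -9 + 23477/756 = 16673/756 ≈ 22.054)
(T + y(-218))/(49010 + 35116) = (16673/756 + 1/126)/(49010 + 35116) = (16679/756)/84126 = (16679/756)*(1/84126) = 16679/63599256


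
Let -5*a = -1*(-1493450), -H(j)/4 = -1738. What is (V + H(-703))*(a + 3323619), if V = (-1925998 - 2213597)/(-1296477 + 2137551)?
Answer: 5891560292279479/280358 ≈ 2.1014e+10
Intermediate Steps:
H(j) = 6952 (H(j) = -4*(-1738) = 6952)
V = -1379865/280358 (V = -4139595/841074 = -4139595*1/841074 = -1379865/280358 ≈ -4.9218)
a = -298690 (a = -(-1)*(-1493450)/5 = -⅕*1493450 = -298690)
(V + H(-703))*(a + 3323619) = (-1379865/280358 + 6952)*(-298690 + 3323619) = (1947668951/280358)*3024929 = 5891560292279479/280358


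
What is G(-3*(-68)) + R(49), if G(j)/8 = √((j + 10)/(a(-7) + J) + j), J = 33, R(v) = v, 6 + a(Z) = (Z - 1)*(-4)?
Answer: 49 + 280*√590/59 ≈ 164.27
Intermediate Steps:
a(Z) = -2 - 4*Z (a(Z) = -6 + (Z - 1)*(-4) = -6 + (-1 + Z)*(-4) = -6 + (4 - 4*Z) = -2 - 4*Z)
G(j) = 8*√(10/59 + 60*j/59) (G(j) = 8*√((j + 10)/((-2 - 4*(-7)) + 33) + j) = 8*√((10 + j)/((-2 + 28) + 33) + j) = 8*√((10 + j)/(26 + 33) + j) = 8*√((10 + j)/59 + j) = 8*√((10 + j)*(1/59) + j) = 8*√((10/59 + j/59) + j) = 8*√(10/59 + 60*j/59))
G(-3*(-68)) + R(49) = 8*√(590 + 3540*(-3*(-68)))/59 + 49 = 8*√(590 + 3540*204)/59 + 49 = 8*√(590 + 722160)/59 + 49 = 8*√722750/59 + 49 = 8*(35*√590)/59 + 49 = 280*√590/59 + 49 = 49 + 280*√590/59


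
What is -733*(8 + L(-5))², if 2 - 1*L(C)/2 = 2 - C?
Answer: -2932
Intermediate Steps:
L(C) = 2*C (L(C) = 4 - 2*(2 - C) = 4 + (-4 + 2*C) = 2*C)
-733*(8 + L(-5))² = -733*(8 + 2*(-5))² = -733*(8 - 10)² = -733*(-2)² = -733*4 = -2932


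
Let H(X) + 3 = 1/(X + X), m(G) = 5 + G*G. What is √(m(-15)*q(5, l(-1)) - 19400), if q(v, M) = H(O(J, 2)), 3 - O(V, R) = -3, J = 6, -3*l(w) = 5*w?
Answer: 5*I*√28902/6 ≈ 141.67*I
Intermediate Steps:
l(w) = -5*w/3
m(G) = 5 + G²
O(V, R) = 6 (O(V, R) = 3 - 1*(-3) = 3 + 3 = 6)
H(X) = -3 + 1/(2*X) (H(X) = -3 + 1/(X + X) = -3 + 1/(2*X))
q(v, M) = -35/12 (q(v, M) = -3 + (½)/6 = -3 + (½)*(⅙) = -3 + 1/12 = -35/12)
√(m(-15)*q(5, l(-1)) - 19400) = √((5 + (-15)²)*(-35/12) - 19400) = √((5 + 225)*(-35/12) - 19400) = √(230*(-35/12) - 19400) = √(-4025/6 - 19400) = √(-120425/6) = 5*I*√28902/6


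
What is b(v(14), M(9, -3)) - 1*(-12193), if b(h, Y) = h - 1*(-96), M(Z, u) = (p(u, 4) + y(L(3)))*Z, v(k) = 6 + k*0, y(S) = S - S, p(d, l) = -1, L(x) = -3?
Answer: 12295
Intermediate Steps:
y(S) = 0
v(k) = 6 (v(k) = 6 + 0 = 6)
M(Z, u) = -Z (M(Z, u) = (-1 + 0)*Z = -Z)
b(h, Y) = 96 + h (b(h, Y) = h + 96 = 96 + h)
b(v(14), M(9, -3)) - 1*(-12193) = (96 + 6) - 1*(-12193) = 102 + 12193 = 12295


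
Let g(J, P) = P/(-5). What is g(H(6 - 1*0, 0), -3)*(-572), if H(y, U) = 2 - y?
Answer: -1716/5 ≈ -343.20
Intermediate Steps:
g(J, P) = -P/5 (g(J, P) = P*(-⅕) = -P/5)
g(H(6 - 1*0, 0), -3)*(-572) = -⅕*(-3)*(-572) = (⅗)*(-572) = -1716/5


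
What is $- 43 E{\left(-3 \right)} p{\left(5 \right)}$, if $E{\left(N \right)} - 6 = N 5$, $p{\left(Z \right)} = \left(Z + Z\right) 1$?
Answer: $3870$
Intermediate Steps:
$p{\left(Z \right)} = 2 Z$ ($p{\left(Z \right)} = 2 Z 1 = 2 Z$)
$E{\left(N \right)} = 6 + 5 N$ ($E{\left(N \right)} = 6 + N 5 = 6 + 5 N$)
$- 43 E{\left(-3 \right)} p{\left(5 \right)} = - 43 \left(6 + 5 \left(-3\right)\right) 2 \cdot 5 = - 43 \left(6 - 15\right) 10 = \left(-43\right) \left(-9\right) 10 = 387 \cdot 10 = 3870$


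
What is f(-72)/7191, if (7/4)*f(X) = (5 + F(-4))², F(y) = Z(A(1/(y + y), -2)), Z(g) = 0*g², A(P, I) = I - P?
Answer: 100/50337 ≈ 0.0019866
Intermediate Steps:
Z(g) = 0
F(y) = 0
f(X) = 100/7 (f(X) = 4*(5 + 0)²/7 = (4/7)*5² = (4/7)*25 = 100/7)
f(-72)/7191 = (100/7)/7191 = (100/7)*(1/7191) = 100/50337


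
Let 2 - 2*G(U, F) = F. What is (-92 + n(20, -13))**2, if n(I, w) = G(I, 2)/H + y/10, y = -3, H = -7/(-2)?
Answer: 851929/100 ≈ 8519.3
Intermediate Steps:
H = 7/2 (H = -7*(-1/2) = 7/2 ≈ 3.5000)
G(U, F) = 1 - F/2
n(I, w) = -3/10 (n(I, w) = (1 - 1/2*2)/(7/2) - 3/10 = (1 - 1)*(2/7) - 3*1/10 = 0*(2/7) - 3/10 = 0 - 3/10 = -3/10)
(-92 + n(20, -13))**2 = (-92 - 3/10)**2 = (-923/10)**2 = 851929/100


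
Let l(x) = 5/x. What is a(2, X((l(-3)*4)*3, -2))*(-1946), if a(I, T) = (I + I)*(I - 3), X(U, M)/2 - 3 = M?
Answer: 7784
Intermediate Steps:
X(U, M) = 6 + 2*M
a(I, T) = 2*I*(-3 + I) (a(I, T) = (2*I)*(-3 + I) = 2*I*(-3 + I))
a(2, X((l(-3)*4)*3, -2))*(-1946) = (2*2*(-3 + 2))*(-1946) = (2*2*(-1))*(-1946) = -4*(-1946) = 7784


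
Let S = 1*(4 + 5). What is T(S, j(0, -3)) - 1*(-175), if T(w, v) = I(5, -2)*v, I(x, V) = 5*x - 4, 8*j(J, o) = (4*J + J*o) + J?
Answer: 175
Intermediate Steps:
j(J, o) = 5*J/8 + J*o/8 (j(J, o) = ((4*J + J*o) + J)/8 = (5*J + J*o)/8 = 5*J/8 + J*o/8)
S = 9 (S = 1*9 = 9)
I(x, V) = -4 + 5*x
T(w, v) = 21*v (T(w, v) = (-4 + 5*5)*v = (-4 + 25)*v = 21*v)
T(S, j(0, -3)) - 1*(-175) = 21*((⅛)*0*(5 - 3)) - 1*(-175) = 21*((⅛)*0*2) + 175 = 21*0 + 175 = 0 + 175 = 175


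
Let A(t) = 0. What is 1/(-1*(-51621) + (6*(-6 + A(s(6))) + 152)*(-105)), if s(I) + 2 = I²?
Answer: 1/39441 ≈ 2.5354e-5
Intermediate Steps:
s(I) = -2 + I²
1/(-1*(-51621) + (6*(-6 + A(s(6))) + 152)*(-105)) = 1/(-1*(-51621) + (6*(-6 + 0) + 152)*(-105)) = 1/(51621 + (6*(-6) + 152)*(-105)) = 1/(51621 + (-36 + 152)*(-105)) = 1/(51621 + 116*(-105)) = 1/(51621 - 12180) = 1/39441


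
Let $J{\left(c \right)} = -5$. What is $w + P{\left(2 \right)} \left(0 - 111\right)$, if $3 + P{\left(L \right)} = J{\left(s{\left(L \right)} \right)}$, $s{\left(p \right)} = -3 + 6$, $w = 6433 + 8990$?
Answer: $16311$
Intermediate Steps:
$w = 15423$
$s{\left(p \right)} = 3$
$P{\left(L \right)} = -8$ ($P{\left(L \right)} = -3 - 5 = -8$)
$w + P{\left(2 \right)} \left(0 - 111\right) = 15423 - 8 \left(0 - 111\right) = 15423 - -888 = 15423 + 888 = 16311$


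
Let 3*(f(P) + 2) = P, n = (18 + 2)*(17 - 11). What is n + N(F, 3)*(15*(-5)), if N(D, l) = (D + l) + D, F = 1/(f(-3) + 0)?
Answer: -55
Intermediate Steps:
n = 120 (n = 20*6 = 120)
f(P) = -2 + P/3
F = -⅓ (F = 1/((-2 + (⅓)*(-3)) + 0) = 1/((-2 - 1) + 0) = 1/(-3 + 0) = 1/(-3) = -⅓ ≈ -0.33333)
N(D, l) = l + 2*D
n + N(F, 3)*(15*(-5)) = 120 + (3 + 2*(-⅓))*(15*(-5)) = 120 + (3 - ⅔)*(-75) = 120 + (7/3)*(-75) = 120 - 175 = -55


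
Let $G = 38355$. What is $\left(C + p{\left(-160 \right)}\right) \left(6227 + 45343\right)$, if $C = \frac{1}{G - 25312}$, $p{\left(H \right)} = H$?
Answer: $- \frac{107620350030}{13043} \approx -8.2512 \cdot 10^{6}$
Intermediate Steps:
$C = \frac{1}{13043}$ ($C = \frac{1}{38355 - 25312} = \frac{1}{13043} \approx 7.667 \cdot 10^{-5}$)
$\left(C + p{\left(-160 \right)}\right) \left(6227 + 45343\right) = \left(\frac{1}{13043} - 160\right) \left(6227 + 45343\right) = \left(- \frac{2086879}{13043}\right) 51570 = - \frac{107620350030}{13043}$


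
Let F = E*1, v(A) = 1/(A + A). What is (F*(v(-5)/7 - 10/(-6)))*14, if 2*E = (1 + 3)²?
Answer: 2776/15 ≈ 185.07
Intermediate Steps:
v(A) = 1/(2*A)
E = 8 (E = (1 + 3)²/2 = (½)*4² = (½)*16 = 8)
F = 8 (F = 8*1 = 8)
(F*(v(-5)/7 - 10/(-6)))*14 = (8*(((½)/(-5))/7 - 10/(-6)))*14 = (8*(((½)*(-⅕))*(⅐) - 10*(-⅙)))*14 = (8*(-⅒*⅐ + 5/3))*14 = (8*(-1/70 + 5/3))*14 = (8*(347/210))*14 = (1388/105)*14 = 2776/15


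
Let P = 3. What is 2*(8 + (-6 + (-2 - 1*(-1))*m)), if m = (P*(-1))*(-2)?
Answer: -8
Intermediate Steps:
m = 6 (m = (3*(-1))*(-2) = -3*(-2) = 6)
2*(8 + (-6 + (-2 - 1*(-1))*m)) = 2*(8 + (-6 + (-2 - 1*(-1))*6)) = 2*(8 + (-6 + (-2 + 1)*6)) = 2*(8 + (-6 - 1*6)) = 2*(8 + (-6 - 6)) = 2*(8 - 12) = 2*(-4) = -8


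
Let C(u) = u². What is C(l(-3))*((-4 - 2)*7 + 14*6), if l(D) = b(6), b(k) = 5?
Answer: 1050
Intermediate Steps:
l(D) = 5
C(l(-3))*((-4 - 2)*7 + 14*6) = 5²*((-4 - 2)*7 + 14*6) = 25*(-6*7 + 84) = 25*(-42 + 84) = 25*42 = 1050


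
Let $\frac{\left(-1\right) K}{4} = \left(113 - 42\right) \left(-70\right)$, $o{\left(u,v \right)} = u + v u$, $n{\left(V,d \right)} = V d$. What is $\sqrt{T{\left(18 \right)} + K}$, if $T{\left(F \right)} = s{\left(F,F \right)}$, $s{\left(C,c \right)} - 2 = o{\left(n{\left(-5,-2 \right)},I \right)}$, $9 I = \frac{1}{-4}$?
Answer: $\frac{\sqrt{716102}}{6} \approx 141.04$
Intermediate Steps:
$I = - \frac{1}{36}$ ($I = \frac{1}{9 \left(-4\right)} = \frac{1}{9} \left(- \frac{1}{4}\right) = - \frac{1}{36} \approx -0.027778$)
$o{\left(u,v \right)} = u + u v$
$K = 19880$ ($K = - 4 \left(113 - 42\right) \left(-70\right) = - 4 \cdot 71 \left(-70\right) = \left(-4\right) \left(-4970\right) = 19880$)
$s{\left(C,c \right)} = \frac{211}{18}$ ($s{\left(C,c \right)} = 2 + \left(-5\right) \left(-2\right) \left(1 - \frac{1}{36}\right) = 2 + 10 \cdot \frac{35}{36} = 2 + \frac{175}{18} = \frac{211}{18}$)
$T{\left(F \right)} = \frac{211}{18}$
$\sqrt{T{\left(18 \right)} + K} = \sqrt{\frac{211}{18} + 19880} = \sqrt{\frac{358051}{18}} = \frac{\sqrt{716102}}{6}$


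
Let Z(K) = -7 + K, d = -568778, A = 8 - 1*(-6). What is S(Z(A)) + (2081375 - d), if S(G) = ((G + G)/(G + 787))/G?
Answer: 1052110742/397 ≈ 2.6502e+6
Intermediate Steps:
A = 14 (A = 8 + 6 = 14)
S(G) = 2/(787 + G) (S(G) = ((2*G)/(787 + G))/G = (2*G/(787 + G))/G = 2/(787 + G))
S(Z(A)) + (2081375 - d) = 2/(787 + (-7 + 14)) + (2081375 - 1*(-568778)) = 2/(787 + 7) + (2081375 + 568778) = 2/794 + 2650153 = 2*(1/794) + 2650153 = 1/397 + 2650153 = 1052110742/397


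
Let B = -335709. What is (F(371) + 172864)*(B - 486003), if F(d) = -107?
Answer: -141956499984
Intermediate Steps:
(F(371) + 172864)*(B - 486003) = (-107 + 172864)*(-335709 - 486003) = 172757*(-821712) = -141956499984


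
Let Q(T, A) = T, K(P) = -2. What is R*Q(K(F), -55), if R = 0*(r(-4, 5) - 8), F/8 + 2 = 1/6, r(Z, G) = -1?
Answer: 0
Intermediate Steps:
F = -44/3 (F = -16 + 8/6 = -16 + 8*(⅙) = -16 + 4/3 = -44/3 ≈ -14.667)
R = 0 (R = 0*(-1 - 8) = 0*(-9) = 0)
R*Q(K(F), -55) = 0*(-2) = 0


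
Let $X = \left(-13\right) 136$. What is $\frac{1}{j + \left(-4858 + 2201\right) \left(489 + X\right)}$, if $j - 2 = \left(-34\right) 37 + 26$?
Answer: $\frac{1}{3397073} \approx 2.9437 \cdot 10^{-7}$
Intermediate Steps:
$X = -1768$
$j = -1230$ ($j = 2 + \left(\left(-34\right) 37 + 26\right) = 2 + \left(-1258 + 26\right) = 2 - 1232 = -1230$)
$\frac{1}{j + \left(-4858 + 2201\right) \left(489 + X\right)} = \frac{1}{-1230 + \left(-4858 + 2201\right) \left(489 - 1768\right)} = \frac{1}{-1230 - -3398303} = \frac{1}{-1230 + 3398303} = \frac{1}{3397073}$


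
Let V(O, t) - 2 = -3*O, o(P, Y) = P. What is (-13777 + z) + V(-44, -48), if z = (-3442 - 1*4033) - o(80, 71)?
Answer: -21198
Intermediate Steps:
V(O, t) = 2 - 3*O
z = -7555 (z = (-3442 - 1*4033) - 1*80 = (-3442 - 4033) - 80 = -7475 - 80 = -7555)
(-13777 + z) + V(-44, -48) = (-13777 - 7555) + (2 - 3*(-44)) = -21332 + (2 + 132) = -21332 + 134 = -21198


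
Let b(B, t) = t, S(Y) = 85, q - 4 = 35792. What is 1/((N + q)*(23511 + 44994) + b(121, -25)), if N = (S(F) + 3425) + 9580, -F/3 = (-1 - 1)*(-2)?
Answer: 1/3348935405 ≈ 2.9860e-10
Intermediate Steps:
q = 35796 (q = 4 + 35792 = 35796)
F = -12 (F = -3*(-1 - 1)*(-2) = -(-6)*(-2) = -3*4 = -12)
N = 13090 (N = (85 + 3425) + 9580 = 3510 + 9580 = 13090)
1/((N + q)*(23511 + 44994) + b(121, -25)) = 1/((13090 + 35796)*(23511 + 44994) - 25) = 1/(48886*68505 - 25) = 1/(3348935430 - 25) = 1/3348935405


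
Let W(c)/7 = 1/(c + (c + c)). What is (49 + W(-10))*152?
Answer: 111188/15 ≈ 7412.5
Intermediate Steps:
W(c) = 7/(3*c) (W(c) = 7/(c + (c + c)) = 7/(c + 2*c) = 7/((3*c)) = 7*(1/(3*c)) = 7/(3*c))
(49 + W(-10))*152 = (49 + (7/3)/(-10))*152 = (49 + (7/3)*(-1/10))*152 = (49 - 7/30)*152 = (1463/30)*152 = 111188/15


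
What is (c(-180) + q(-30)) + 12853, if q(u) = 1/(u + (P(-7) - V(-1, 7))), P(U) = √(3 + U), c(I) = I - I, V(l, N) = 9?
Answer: 19600786/1525 - 2*I/1525 ≈ 12853.0 - 0.0013115*I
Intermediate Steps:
c(I) = 0
q(u) = 1/(-9 + u + 2*I) (q(u) = 1/(u + (√(3 - 7) - 1*9)) = 1/(u + (√(-4) - 9)) = 1/(u + (2*I - 9)) = 1/(u + (-9 + 2*I)) = 1/(-9 + u + 2*I))
(c(-180) + q(-30)) + 12853 = (0 + 1/(-9 - 30 + 2*I)) + 12853 = (0 + 1/(-39 + 2*I)) + 12853 = (0 + (-39 - 2*I)/1525) + 12853 = (-39 - 2*I)/1525 + 12853 = 12853 + (-39 - 2*I)/1525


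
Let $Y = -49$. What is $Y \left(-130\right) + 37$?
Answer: $6407$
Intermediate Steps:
$Y \left(-130\right) + 37 = \left(-49\right) \left(-130\right) + 37 = 6370 + 37 = 6407$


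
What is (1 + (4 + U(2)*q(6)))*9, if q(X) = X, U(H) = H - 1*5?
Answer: -117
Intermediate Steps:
U(H) = -5 + H (U(H) = H - 5 = -5 + H)
(1 + (4 + U(2)*q(6)))*9 = (1 + (4 + (-5 + 2)*6))*9 = (1 + (4 - 3*6))*9 = (1 + (4 - 18))*9 = (1 - 14)*9 = -13*9 = -117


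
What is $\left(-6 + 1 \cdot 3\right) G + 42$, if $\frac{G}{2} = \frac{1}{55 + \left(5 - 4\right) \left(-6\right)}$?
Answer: $\frac{2052}{49} \approx 41.878$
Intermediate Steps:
$G = \frac{2}{49}$ ($G = \frac{2}{55 + \left(5 - 4\right) \left(-6\right)} = \frac{2}{55 + 1 \left(-6\right)} = \frac{2}{55 - 6} = \frac{2}{49} \approx 0.040816$)
$\left(-6 + 1 \cdot 3\right) G + 42 = \left(-6 + 1 \cdot 3\right) \frac{2}{49} + 42 = \left(-6 + 3\right) \frac{2}{49} + 42 = \left(-3\right) \frac{2}{49} + 42 = - \frac{6}{49} + 42 = \frac{2052}{49}$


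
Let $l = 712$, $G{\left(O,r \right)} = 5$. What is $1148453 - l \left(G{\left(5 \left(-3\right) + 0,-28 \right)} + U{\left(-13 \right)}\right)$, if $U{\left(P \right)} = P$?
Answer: $1154149$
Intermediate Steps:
$1148453 - l \left(G{\left(5 \left(-3\right) + 0,-28 \right)} + U{\left(-13 \right)}\right) = 1148453 - 712 \left(5 - 13\right) = 1148453 - 712 \left(-8\right) = 1148453 - -5696 = 1148453 + 5696 = 1154149$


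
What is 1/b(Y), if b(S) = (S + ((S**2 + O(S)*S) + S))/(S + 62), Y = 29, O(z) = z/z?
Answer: 91/928 ≈ 0.098060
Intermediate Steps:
O(z) = 1
b(S) = (S**2 + 3*S)/(62 + S) (b(S) = (S + ((S**2 + 1*S) + S))/(S + 62) = (S + ((S**2 + S) + S))/(62 + S) = (S + ((S + S**2) + S))/(62 + S) = (S + (S**2 + 2*S))/(62 + S) = (S**2 + 3*S)/(62 + S))
1/b(Y) = 1/(29*(3 + 29)/(62 + 29)) = 1/(29*32/91) = 1/(29*(1/91)*32) = 1/(928/91) = 91/928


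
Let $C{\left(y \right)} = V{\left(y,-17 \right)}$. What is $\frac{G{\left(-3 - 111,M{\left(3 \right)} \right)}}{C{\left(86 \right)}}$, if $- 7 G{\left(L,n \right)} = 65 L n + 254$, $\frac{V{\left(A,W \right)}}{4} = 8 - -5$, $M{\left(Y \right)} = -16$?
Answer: $- \frac{59407}{182} \approx -326.41$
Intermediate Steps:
$V{\left(A,W \right)} = 52$ ($V{\left(A,W \right)} = 4 \left(8 - -5\right) = 4 \left(8 + 5\right) = 4 \cdot 13 = 52$)
$C{\left(y \right)} = 52$
$G{\left(L,n \right)} = - \frac{254}{7} - \frac{65 L n}{7}$ ($G{\left(L,n \right)} = - \frac{65 L n + 254}{7} = - \frac{254 + 65 L n}{7} = - \frac{254}{7} - \frac{65 L n}{7}$)
$\frac{G{\left(-3 - 111,M{\left(3 \right)} \right)}}{C{\left(86 \right)}} = \frac{- \frac{254}{7} - \frac{65}{7} \left(-3 - 111\right) \left(-16\right)}{52} = \left(- \frac{254}{7} - \left(- \frac{7410}{7}\right) \left(-16\right)\right) \frac{1}{52} = \left(- \frac{254}{7} - \frac{118560}{7}\right) \frac{1}{52} = \left(- \frac{118814}{7}\right) \frac{1}{52} = - \frac{59407}{182}$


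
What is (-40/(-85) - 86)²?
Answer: 2114116/289 ≈ 7315.3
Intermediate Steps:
(-40/(-85) - 86)² = (-40*(-1/85) - 86)² = (8/17 - 86)² = (-1454/17)² = 2114116/289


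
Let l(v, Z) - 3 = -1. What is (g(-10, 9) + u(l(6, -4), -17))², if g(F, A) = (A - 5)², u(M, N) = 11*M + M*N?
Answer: 16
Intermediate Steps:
l(v, Z) = 2 (l(v, Z) = 3 - 1 = 2)
g(F, A) = (-5 + A)²
(g(-10, 9) + u(l(6, -4), -17))² = ((-5 + 9)² + 2*(11 - 17))² = (4² + 2*(-6))² = (16 - 12)² = 4² = 16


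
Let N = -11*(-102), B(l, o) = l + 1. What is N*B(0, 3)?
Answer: 1122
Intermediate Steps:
B(l, o) = 1 + l
N = 1122
N*B(0, 3) = 1122*(1 + 0) = 1122*1 = 1122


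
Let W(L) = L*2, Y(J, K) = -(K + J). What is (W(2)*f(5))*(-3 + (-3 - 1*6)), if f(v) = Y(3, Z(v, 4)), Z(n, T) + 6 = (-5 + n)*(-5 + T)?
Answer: -144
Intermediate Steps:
Z(n, T) = -6 + (-5 + T)*(-5 + n) (Z(n, T) = -6 + (-5 + n)*(-5 + T) = -6 + (-5 + T)*(-5 + n))
Y(J, K) = -J - K (Y(J, K) = -(J + K) = -J - K)
f(v) = -2 + v (f(v) = -1*3 - (19 - 5*4 - 5*v + 4*v) = -3 - (19 - 20 - 5*v + 4*v) = -3 - (-1 - v) = -3 + (1 + v) = -2 + v)
W(L) = 2*L
(W(2)*f(5))*(-3 + (-3 - 1*6)) = ((2*2)*(-2 + 5))*(-3 + (-3 - 1*6)) = (4*3)*(-3 + (-3 - 6)) = 12*(-3 - 9) = 12*(-12) = -144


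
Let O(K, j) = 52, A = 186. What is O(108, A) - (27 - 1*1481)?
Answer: 1506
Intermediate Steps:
O(108, A) - (27 - 1*1481) = 52 - (27 - 1*1481) = 52 - (27 - 1481) = 52 - 1*(-1454) = 52 + 1454 = 1506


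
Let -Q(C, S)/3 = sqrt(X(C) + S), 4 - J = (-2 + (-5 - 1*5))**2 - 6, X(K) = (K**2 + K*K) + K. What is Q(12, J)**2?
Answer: 1494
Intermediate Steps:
X(K) = K + 2*K**2 (X(K) = (K**2 + K**2) + K = 2*K**2 + K = K + 2*K**2)
J = -134 (J = 4 - ((-2 + (-5 - 1*5))**2 - 6) = 4 - ((-2 + (-5 - 5))**2 - 6) = 4 - ((-2 - 10)**2 - 6) = 4 - ((-12)**2 - 6) = 4 - (144 - 6) = 4 - 1*138 = 4 - 138 = -134)
Q(C, S) = -3*sqrt(S + C*(1 + 2*C)) (Q(C, S) = -3*sqrt(C*(1 + 2*C) + S) = -3*sqrt(S + C*(1 + 2*C)))
Q(12, J)**2 = (-3*sqrt(-134 + 12*(1 + 2*12)))**2 = (-3*sqrt(-134 + 12*(1 + 24)))**2 = (-3*sqrt(-134 + 12*25))**2 = (-3*sqrt(-134 + 300))**2 = (-3*sqrt(166))**2 = 1494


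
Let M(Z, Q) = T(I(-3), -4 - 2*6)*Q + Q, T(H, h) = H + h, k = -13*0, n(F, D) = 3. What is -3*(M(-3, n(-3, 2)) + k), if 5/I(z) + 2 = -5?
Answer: 990/7 ≈ 141.43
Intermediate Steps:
k = 0
I(z) = -5/7 (I(z) = 5/(-2 - 5) = 5/(-7) = 5*(-⅐) = -5/7)
M(Z, Q) = -110*Q/7 (M(Z, Q) = (-5/7 + (-4 - 2*6))*Q + Q = (-5/7 + (-4 - 12))*Q + Q = (-5/7 - 16)*Q + Q = -117*Q/7 + Q = -110*Q/7)
-3*(M(-3, n(-3, 2)) + k) = -3*(-110/7*3 + 0) = -3*(-330/7 + 0) = -3*(-330/7) = 990/7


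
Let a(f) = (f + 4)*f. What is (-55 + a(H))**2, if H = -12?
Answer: 1681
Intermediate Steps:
a(f) = f*(4 + f) (a(f) = (4 + f)*f = f*(4 + f))
(-55 + a(H))**2 = (-55 - 12*(4 - 12))**2 = (-55 - 12*(-8))**2 = (-55 + 96)**2 = 41**2 = 1681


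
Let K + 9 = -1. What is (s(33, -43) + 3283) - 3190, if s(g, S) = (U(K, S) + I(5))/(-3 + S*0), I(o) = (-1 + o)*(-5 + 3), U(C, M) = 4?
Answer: 283/3 ≈ 94.333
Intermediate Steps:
K = -10 (K = -9 - 1 = -10)
I(o) = 2 - 2*o (I(o) = (-1 + o)*(-2) = 2 - 2*o)
s(g, S) = 4/3 (s(g, S) = (4 + (2 - 2*5))/(-3 + S*0) = (4 + (2 - 10))/(-3 + 0) = (4 - 8)/(-3) = -4*(-⅓) = 4/3)
(s(33, -43) + 3283) - 3190 = (4/3 + 3283) - 3190 = 9853/3 - 3190 = 283/3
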